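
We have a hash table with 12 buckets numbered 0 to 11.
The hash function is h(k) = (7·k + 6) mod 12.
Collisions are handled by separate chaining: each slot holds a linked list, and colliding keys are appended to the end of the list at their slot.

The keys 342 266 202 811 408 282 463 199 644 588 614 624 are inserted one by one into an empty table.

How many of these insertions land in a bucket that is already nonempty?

6

Insert 342: h=0, bucket 0 empty -> new chain.
Insert 266: h=8, bucket 8 empty -> new chain.
Insert 202: h=4, bucket 4 empty -> new chain.
Insert 811: h=7, bucket 7 empty -> new chain.
Insert 408: h=6, bucket 6 empty -> new chain.
Insert 282: h=0, bucket 0 nonempty -> append to chain.
Insert 463: h=7, bucket 7 nonempty -> append to chain.
Insert 199: h=7, bucket 7 nonempty -> append to chain.
Insert 644: h=2, bucket 2 empty -> new chain.
Insert 588: h=6, bucket 6 nonempty -> append to chain.
Insert 614: h=8, bucket 8 nonempty -> append to chain.
Insert 624: h=6, bucket 6 nonempty -> append to chain.
Final buckets:
0: 342 -> 282
1: _
2: 644
3: _
4: 202
5: _
6: 408 -> 588 -> 624
7: 811 -> 463 -> 199
8: 266 -> 614
9: _
10: _
11: _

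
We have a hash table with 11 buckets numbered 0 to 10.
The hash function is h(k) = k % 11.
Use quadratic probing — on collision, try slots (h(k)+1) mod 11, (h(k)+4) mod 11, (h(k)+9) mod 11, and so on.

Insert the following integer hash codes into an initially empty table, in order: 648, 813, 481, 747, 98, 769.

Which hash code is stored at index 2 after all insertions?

769

648 hashes to 10; slot 10 is free -> place at 10.
813 hashes to 10; 10 taken -> place at 0.
481 hashes to 8; slot 8 is free -> place at 8.
747 hashes to 10; 10,0 taken -> place at 3.
98 hashes to 10; 10,0,3,8 taken -> place at 4.
769 hashes to 10; 10,0,3,8,4 taken -> place at 2.
Table: [813, -, 769, 747, 98, -, -, -, 481, -, 648]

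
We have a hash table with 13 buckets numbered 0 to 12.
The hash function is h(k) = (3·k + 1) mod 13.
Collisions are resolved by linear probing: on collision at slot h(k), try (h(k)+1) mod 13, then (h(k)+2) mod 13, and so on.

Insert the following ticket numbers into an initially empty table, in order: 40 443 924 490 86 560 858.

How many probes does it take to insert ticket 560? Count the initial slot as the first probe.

40 hashes to 4; slot 4 is free => place at 4.
443 hashes to 4; 4 taken => place at 5.
924 hashes to 4; 4,5 taken => place at 6.
490 hashes to 2; slot 2 is free => place at 2.
86 hashes to 12; slot 12 is free => place at 12.
560 hashes to 4; 4,5,6 taken => place at 7.
858 hashes to 1; slot 1 is free => place at 1.
Table: [∅, 858, 490, ∅, 40, 443, 924, 560, ∅, ∅, ∅, ∅, 86]

4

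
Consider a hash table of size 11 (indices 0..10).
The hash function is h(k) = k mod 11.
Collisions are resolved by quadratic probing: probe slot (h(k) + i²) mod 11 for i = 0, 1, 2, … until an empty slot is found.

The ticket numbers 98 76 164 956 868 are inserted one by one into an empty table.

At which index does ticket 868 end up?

98 hashes to 10; slot 10 is free → place at 10.
76 hashes to 10; 10 taken → place at 0.
164 hashes to 10; 10,0 taken → place at 3.
956 hashes to 10; 10,0,3 taken → place at 8.
868 hashes to 10; 10,0,3,8 taken → place at 4.
Table: [76, _, _, 164, 868, _, _, _, 956, _, 98]

4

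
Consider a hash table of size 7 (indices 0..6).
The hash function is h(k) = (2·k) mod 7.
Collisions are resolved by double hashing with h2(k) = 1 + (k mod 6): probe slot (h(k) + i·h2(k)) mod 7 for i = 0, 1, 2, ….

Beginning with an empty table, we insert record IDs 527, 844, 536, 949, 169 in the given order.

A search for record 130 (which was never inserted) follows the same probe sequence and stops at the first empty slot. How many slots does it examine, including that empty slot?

2

527 hashes to 4; slot 4 is free -> place at 4.
844 hashes to 1; slot 1 is free -> place at 1.
536 hashes to 1, h2=3; 1,4 taken -> place at 0.
949 hashes to 1, h2=2; 1 taken -> place at 3.
169 hashes to 2; slot 2 is free -> place at 2.
Table: [536, 844, 169, 949, 527, ∅, ∅]
Lookup 130: h=1, h2=5, probe 1,6 → slot 6 empty, not found.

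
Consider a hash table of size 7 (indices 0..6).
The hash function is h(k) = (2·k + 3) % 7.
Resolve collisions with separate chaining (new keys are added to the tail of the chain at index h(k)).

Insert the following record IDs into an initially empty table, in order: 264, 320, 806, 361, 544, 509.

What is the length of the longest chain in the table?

Insert 264: h=6, bucket 6 empty → new chain.
Insert 320: h=6, bucket 6 nonempty → append to chain.
Insert 806: h=5, bucket 5 empty → new chain.
Insert 361: h=4, bucket 4 empty → new chain.
Insert 544: h=6, bucket 6 nonempty → append to chain.
Insert 509: h=6, bucket 6 nonempty → append to chain.
Final buckets:
0: _
1: _
2: _
3: _
4: 361
5: 806
6: 264 -> 320 -> 544 -> 509

4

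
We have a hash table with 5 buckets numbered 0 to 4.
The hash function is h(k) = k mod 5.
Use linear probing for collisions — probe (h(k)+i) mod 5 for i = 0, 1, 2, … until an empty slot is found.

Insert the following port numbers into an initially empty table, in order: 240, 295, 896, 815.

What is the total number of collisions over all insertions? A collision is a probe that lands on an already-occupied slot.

240: h=0 => slot 0
295: h=0, probe 0,1 => slot 1
896: h=1, probe 1,2 => slot 2
815: h=0, probe 0,1,2,3 => slot 3
Table: [240, 295, 896, 815, _]

5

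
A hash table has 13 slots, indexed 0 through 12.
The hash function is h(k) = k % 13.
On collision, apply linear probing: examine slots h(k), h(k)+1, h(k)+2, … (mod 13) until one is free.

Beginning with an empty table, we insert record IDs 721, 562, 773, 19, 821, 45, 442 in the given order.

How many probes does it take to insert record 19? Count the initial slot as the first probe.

Insert 721: h=6, slot 6 empty → index 6.
Insert 562: h=3, slot 3 empty → index 3.
Insert 773: h=6, slot 6 occupied → index 7.
Insert 19: h=6, slots 6,7 occupied → index 8.
Insert 821: h=2, slot 2 empty → index 2.
Insert 45: h=6, slots 6,7,8 occupied → index 9.
Insert 442: h=0, slot 0 empty → index 0.
Table: [442, -, 821, 562, -, -, 721, 773, 19, 45, -, -, -]

3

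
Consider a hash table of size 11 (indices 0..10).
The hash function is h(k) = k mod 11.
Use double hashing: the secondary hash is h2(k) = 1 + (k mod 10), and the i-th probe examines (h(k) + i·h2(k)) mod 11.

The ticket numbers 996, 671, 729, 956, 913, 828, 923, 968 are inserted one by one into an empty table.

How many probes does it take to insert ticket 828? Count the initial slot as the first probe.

2

Insert 996: h=6, slot 6 empty → index 6.
Insert 671: h=0, slot 0 empty → index 0.
Insert 729: h=3, slot 3 empty → index 3.
Insert 956: h=10, slot 10 empty → index 10.
Insert 913: h=0, h2=4, slot 0 occupied → index 4.
Insert 828: h=3, h2=9, slot 3 occupied → index 1.
Insert 923: h=10, h2=4, slots 10,3 occupied → index 7.
Insert 968: h=0, h2=9, slot 0 occupied → index 9.
Table: [671, 828, ., 729, 913, ., 996, 923, ., 968, 956]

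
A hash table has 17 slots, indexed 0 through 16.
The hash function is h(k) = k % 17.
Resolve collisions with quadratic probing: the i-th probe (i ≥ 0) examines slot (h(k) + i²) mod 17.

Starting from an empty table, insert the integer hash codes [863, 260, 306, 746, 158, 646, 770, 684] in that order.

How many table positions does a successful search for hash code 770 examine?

3

Insert 863: h=13, slot 13 empty → index 13.
Insert 260: h=5, slot 5 empty → index 5.
Insert 306: h=0, slot 0 empty → index 0.
Insert 746: h=15, slot 15 empty → index 15.
Insert 158: h=5, slot 5 occupied → index 6.
Insert 646: h=0, slot 0 occupied → index 1.
Insert 770: h=5, slots 5,6 occupied → index 9.
Insert 684: h=4, slot 4 empty → index 4.
Table: [306, 646, ∅, ∅, 684, 260, 158, ∅, ∅, 770, ∅, ∅, ∅, 863, ∅, 746, ∅]
Lookup 770: h=5, probe 5,6,9 → found at 9.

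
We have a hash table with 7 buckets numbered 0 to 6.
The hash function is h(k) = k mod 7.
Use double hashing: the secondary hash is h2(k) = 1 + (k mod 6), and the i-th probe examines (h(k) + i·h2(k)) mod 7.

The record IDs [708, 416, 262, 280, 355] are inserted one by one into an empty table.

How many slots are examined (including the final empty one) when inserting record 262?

3

Insert 708: h=1, slot 1 empty -> index 1.
Insert 416: h=3, slot 3 empty -> index 3.
Insert 262: h=3, h2=5, slots 3,1 occupied -> index 6.
Insert 280: h=0, slot 0 empty -> index 0.
Insert 355: h=5, slot 5 empty -> index 5.
Table: [280, 708, ., 416, ., 355, 262]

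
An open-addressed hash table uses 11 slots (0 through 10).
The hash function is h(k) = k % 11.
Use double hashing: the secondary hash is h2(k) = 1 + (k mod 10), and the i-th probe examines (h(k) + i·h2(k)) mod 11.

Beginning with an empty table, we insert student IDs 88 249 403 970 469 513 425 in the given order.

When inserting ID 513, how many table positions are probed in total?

4

88 hashes to 0; slot 0 is free => place at 0.
249 hashes to 7; slot 7 is free => place at 7.
403 hashes to 7, h2=4; 7,0 taken => place at 4.
970 hashes to 2; slot 2 is free => place at 2.
469 hashes to 7, h2=10; 7 taken => place at 6.
513 hashes to 7, h2=4; 7,0,4 taken => place at 8.
425 hashes to 7, h2=6; 7,2,8 taken => place at 3.
Table: [88, -, 970, 425, 403, -, 469, 249, 513, -, -]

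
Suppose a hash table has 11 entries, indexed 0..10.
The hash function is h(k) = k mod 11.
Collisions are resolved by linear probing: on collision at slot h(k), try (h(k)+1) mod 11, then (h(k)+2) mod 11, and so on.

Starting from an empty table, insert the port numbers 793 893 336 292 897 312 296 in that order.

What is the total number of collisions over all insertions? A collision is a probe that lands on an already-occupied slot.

3

793 hashes to 1; slot 1 is free => place at 1.
893 hashes to 2; slot 2 is free => place at 2.
336 hashes to 6; slot 6 is free => place at 6.
292 hashes to 6; 6 taken => place at 7.
897 hashes to 6; 6,7 taken => place at 8.
312 hashes to 4; slot 4 is free => place at 4.
296 hashes to 10; slot 10 is free => place at 10.
Table: [∅, 793, 893, ∅, 312, ∅, 336, 292, 897, ∅, 296]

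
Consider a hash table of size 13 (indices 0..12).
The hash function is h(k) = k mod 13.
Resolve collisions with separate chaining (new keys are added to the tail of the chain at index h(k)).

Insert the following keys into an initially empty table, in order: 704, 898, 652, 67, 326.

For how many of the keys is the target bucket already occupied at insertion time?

704 -> bucket 2
898 -> bucket 1
652 -> bucket 2 (collision)
67 -> bucket 2 (collision)
326 -> bucket 1 (collision)
Final buckets:
0: —
1: 898 -> 326
2: 704 -> 652 -> 67
3: —
4: —
5: —
6: —
7: —
8: —
9: —
10: —
11: —
12: —

3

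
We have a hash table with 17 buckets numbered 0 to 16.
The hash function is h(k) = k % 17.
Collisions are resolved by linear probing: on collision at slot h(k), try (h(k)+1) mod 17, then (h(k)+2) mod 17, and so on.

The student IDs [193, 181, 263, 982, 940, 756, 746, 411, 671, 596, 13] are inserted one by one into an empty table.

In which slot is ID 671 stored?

10

Insert 193: h=6, slot 6 empty => index 6.
Insert 181: h=11, slot 11 empty => index 11.
Insert 263: h=8, slot 8 empty => index 8.
Insert 982: h=13, slot 13 empty => index 13.
Insert 940: h=5, slot 5 empty => index 5.
Insert 756: h=8, slot 8 occupied => index 9.
Insert 746: h=15, slot 15 empty => index 15.
Insert 411: h=3, slot 3 empty => index 3.
Insert 671: h=8, slots 8,9 occupied => index 10.
Insert 596: h=1, slot 1 empty => index 1.
Insert 13: h=13, slot 13 occupied => index 14.
Table: [_, 596, _, 411, _, 940, 193, _, 263, 756, 671, 181, _, 982, 13, 746, _]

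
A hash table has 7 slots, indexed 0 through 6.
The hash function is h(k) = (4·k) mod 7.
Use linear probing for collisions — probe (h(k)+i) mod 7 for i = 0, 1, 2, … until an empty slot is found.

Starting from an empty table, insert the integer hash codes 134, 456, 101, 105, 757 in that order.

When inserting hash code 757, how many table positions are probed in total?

5

134: h=4 -> slot 4
456: h=4, probe 4,5 -> slot 5
101: h=5, probe 5,6 -> slot 6
105: h=0 -> slot 0
757: h=4, probe 4,5,6,0,1 -> slot 1
Table: [105, 757, —, —, 134, 456, 101]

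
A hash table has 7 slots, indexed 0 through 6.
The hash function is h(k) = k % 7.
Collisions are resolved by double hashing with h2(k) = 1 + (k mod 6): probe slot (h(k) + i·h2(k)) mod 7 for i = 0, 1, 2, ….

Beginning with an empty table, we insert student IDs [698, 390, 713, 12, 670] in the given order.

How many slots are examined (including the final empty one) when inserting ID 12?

3

Insert 698: h=5, slot 5 empty → index 5.
Insert 390: h=5, h2=1, slot 5 occupied → index 6.
Insert 713: h=6, h2=6, slots 6,5 occupied → index 4.
Insert 12: h=5, h2=1, slots 5,6 occupied → index 0.
Insert 670: h=5, h2=5, slot 5 occupied → index 3.
Table: [12, _, _, 670, 713, 698, 390]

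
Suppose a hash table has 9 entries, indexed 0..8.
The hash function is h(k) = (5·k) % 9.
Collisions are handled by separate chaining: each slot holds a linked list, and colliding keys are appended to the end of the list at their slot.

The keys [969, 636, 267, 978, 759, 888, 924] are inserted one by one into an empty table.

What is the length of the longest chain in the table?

6

969 → bucket 3
636 → bucket 3 (collision)
267 → bucket 3 (collision)
978 → bucket 3 (collision)
759 → bucket 6
888 → bucket 3 (collision)
924 → bucket 3 (collision)
Final buckets:
0: _
1: _
2: _
3: 969 -> 636 -> 267 -> 978 -> 888 -> 924
4: _
5: _
6: 759
7: _
8: _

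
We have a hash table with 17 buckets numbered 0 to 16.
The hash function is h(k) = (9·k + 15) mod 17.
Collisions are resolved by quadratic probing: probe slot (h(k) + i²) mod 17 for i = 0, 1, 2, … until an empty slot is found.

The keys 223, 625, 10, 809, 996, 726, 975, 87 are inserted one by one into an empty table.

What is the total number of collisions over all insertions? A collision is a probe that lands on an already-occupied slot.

5

Insert 223: h=16, slot 16 empty => index 16.
Insert 625: h=13, slot 13 empty => index 13.
Insert 10: h=3, slot 3 empty => index 3.
Insert 809: h=3, slot 3 occupied => index 4.
Insert 996: h=3, slots 3,4 occupied => index 7.
Insert 726: h=4, slot 4 occupied => index 5.
Insert 975: h=1, slot 1 empty => index 1.
Insert 87: h=16, slot 16 occupied => index 0.
Table: [87, 975, -, 10, 809, 726, -, 996, -, -, -, -, -, 625, -, -, 223]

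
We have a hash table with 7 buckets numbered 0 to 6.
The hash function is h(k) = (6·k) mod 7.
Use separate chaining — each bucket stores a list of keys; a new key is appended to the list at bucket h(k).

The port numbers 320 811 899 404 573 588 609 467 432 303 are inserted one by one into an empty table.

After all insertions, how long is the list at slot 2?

4

Insert 320: h=2, bucket 2 empty -> new chain.
Insert 811: h=1, bucket 1 empty -> new chain.
Insert 899: h=4, bucket 4 empty -> new chain.
Insert 404: h=2, bucket 2 nonempty -> append to chain.
Insert 573: h=1, bucket 1 nonempty -> append to chain.
Insert 588: h=0, bucket 0 empty -> new chain.
Insert 609: h=0, bucket 0 nonempty -> append to chain.
Insert 467: h=2, bucket 2 nonempty -> append to chain.
Insert 432: h=2, bucket 2 nonempty -> append to chain.
Insert 303: h=5, bucket 5 empty -> new chain.
Final buckets:
0: 588 -> 609
1: 811 -> 573
2: 320 -> 404 -> 467 -> 432
3: .
4: 899
5: 303
6: .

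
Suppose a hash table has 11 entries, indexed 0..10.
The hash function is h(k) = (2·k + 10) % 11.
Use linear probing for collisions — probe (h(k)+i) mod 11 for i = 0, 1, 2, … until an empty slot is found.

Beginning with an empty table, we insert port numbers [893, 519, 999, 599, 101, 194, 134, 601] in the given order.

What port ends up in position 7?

Insert 893: h=3, slot 3 empty → index 3.
Insert 519: h=3, slot 3 occupied → index 4.
Insert 999: h=6, slot 6 empty → index 6.
Insert 599: h=9, slot 9 empty → index 9.
Insert 101: h=3, slots 3,4 occupied → index 5.
Insert 194: h=2, slot 2 empty → index 2.
Insert 134: h=3, slots 3,4,5,6 occupied → index 7.
Insert 601: h=2, slots 2,3,4,5,6,7 occupied → index 8.
Table: [., ., 194, 893, 519, 101, 999, 134, 601, 599, .]

134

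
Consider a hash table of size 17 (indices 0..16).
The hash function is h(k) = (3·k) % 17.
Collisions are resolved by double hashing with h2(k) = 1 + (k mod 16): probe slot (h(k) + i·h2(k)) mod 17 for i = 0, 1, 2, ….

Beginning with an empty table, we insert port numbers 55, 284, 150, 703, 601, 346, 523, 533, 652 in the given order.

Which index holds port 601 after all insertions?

11

Insert 55: h=12, slot 12 empty => index 12.
Insert 284: h=2, slot 2 empty => index 2.
Insert 150: h=8, slot 8 empty => index 8.
Insert 703: h=1, slot 1 empty => index 1.
Insert 601: h=1, h2=10, slot 1 occupied => index 11.
Insert 346: h=1, h2=11, slots 1,12 occupied => index 6.
Insert 523: h=5, slot 5 empty => index 5.
Insert 533: h=1, h2=6, slot 1 occupied => index 7.
Insert 652: h=1, h2=13, slot 1 occupied => index 14.
Table: [_, 703, 284, _, _, 523, 346, 533, 150, _, _, 601, 55, _, 652, _, _]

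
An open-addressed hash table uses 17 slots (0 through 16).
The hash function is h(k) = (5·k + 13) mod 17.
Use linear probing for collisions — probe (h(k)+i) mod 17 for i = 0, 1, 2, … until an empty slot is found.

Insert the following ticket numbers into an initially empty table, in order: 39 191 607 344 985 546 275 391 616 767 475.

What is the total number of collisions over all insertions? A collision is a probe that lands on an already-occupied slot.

39 hashes to 4; slot 4 is free -> place at 4.
191 hashes to 16; slot 16 is free -> place at 16.
607 hashes to 5; slot 5 is free -> place at 5.
344 hashes to 16; 16 taken -> place at 0.
985 hashes to 8; slot 8 is free -> place at 8.
546 hashes to 6; slot 6 is free -> place at 6.
275 hashes to 11; slot 11 is free -> place at 11.
391 hashes to 13; slot 13 is free -> place at 13.
616 hashes to 16; 16,0 taken -> place at 1.
767 hashes to 6; 6 taken -> place at 7.
475 hashes to 8; 8 taken -> place at 9.
Table: [344, 616, ∅, ∅, 39, 607, 546, 767, 985, 475, ∅, 275, ∅, 391, ∅, ∅, 191]

5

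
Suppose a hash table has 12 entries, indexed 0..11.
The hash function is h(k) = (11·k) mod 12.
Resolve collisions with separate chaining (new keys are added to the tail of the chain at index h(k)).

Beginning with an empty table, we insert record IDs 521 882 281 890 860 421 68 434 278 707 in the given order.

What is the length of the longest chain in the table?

3

Insert 521: h=7, bucket 7 empty -> new chain.
Insert 882: h=6, bucket 6 empty -> new chain.
Insert 281: h=7, bucket 7 nonempty -> append to chain.
Insert 890: h=10, bucket 10 empty -> new chain.
Insert 860: h=4, bucket 4 empty -> new chain.
Insert 421: h=11, bucket 11 empty -> new chain.
Insert 68: h=4, bucket 4 nonempty -> append to chain.
Insert 434: h=10, bucket 10 nonempty -> append to chain.
Insert 278: h=10, bucket 10 nonempty -> append to chain.
Insert 707: h=1, bucket 1 empty -> new chain.
Final buckets:
0: -
1: 707
2: -
3: -
4: 860 -> 68
5: -
6: 882
7: 521 -> 281
8: -
9: -
10: 890 -> 434 -> 278
11: 421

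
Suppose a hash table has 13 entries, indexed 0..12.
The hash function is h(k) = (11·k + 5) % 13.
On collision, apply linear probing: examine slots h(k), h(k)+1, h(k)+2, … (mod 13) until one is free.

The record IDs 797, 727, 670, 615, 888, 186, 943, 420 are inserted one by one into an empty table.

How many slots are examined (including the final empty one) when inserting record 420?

797: h=10 => slot 10
727: h=7 => slot 7
670: h=4 => slot 4
615: h=10, probe 10,11 => slot 11
888: h=10, probe 10,11,12 => slot 12
186: h=10, probe 10,11,12,0 => slot 0
943: h=4, probe 4,5 => slot 5
420: h=10, probe 10,11,12,0,1 => slot 1
Table: [186, 420, ., ., 670, 943, ., 727, ., ., 797, 615, 888]

5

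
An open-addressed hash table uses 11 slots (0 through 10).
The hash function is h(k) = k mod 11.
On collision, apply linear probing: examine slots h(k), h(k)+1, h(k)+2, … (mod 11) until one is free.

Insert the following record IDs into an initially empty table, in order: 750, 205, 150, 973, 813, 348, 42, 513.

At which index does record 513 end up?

750 hashes to 2; slot 2 is free -> place at 2.
205 hashes to 7; slot 7 is free -> place at 7.
150 hashes to 7; 7 taken -> place at 8.
973 hashes to 5; slot 5 is free -> place at 5.
813 hashes to 10; slot 10 is free -> place at 10.
348 hashes to 7; 7,8 taken -> place at 9.
42 hashes to 9; 9,10 taken -> place at 0.
513 hashes to 7; 7,8,9,10,0 taken -> place at 1.
Table: [42, 513, 750, —, —, 973, —, 205, 150, 348, 813]

1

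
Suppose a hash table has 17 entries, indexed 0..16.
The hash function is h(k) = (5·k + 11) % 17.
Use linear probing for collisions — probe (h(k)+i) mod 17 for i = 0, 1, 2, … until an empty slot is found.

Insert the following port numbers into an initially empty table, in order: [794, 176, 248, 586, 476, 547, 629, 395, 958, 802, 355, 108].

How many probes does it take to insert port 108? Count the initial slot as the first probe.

9

794 hashes to 3; slot 3 is free -> place at 3.
176 hashes to 7; slot 7 is free -> place at 7.
248 hashes to 10; slot 10 is free -> place at 10.
586 hashes to 0; slot 0 is free -> place at 0.
476 hashes to 11; slot 11 is free -> place at 11.
547 hashes to 9; slot 9 is free -> place at 9.
629 hashes to 11; 11 taken -> place at 12.
395 hashes to 14; slot 14 is free -> place at 14.
958 hashes to 7; 7 taken -> place at 8.
802 hashes to 9; 9,10,11,12 taken -> place at 13.
355 hashes to 1; slot 1 is free -> place at 1.
108 hashes to 7; 7,8,9,10,11,12,13,14 taken -> place at 15.
Table: [586, 355, ∅, 794, ∅, ∅, ∅, 176, 958, 547, 248, 476, 629, 802, 395, 108, ∅]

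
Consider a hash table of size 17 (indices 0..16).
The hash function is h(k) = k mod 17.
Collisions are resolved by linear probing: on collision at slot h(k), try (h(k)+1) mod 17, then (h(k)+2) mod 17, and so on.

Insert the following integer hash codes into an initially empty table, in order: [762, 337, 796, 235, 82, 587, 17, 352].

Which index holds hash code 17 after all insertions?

Insert 762: h=14, slot 14 empty -> index 14.
Insert 337: h=14, slot 14 occupied -> index 15.
Insert 796: h=14, slots 14,15 occupied -> index 16.
Insert 235: h=14, slots 14,15,16 occupied -> index 0.
Insert 82: h=14, slots 14,15,16,0 occupied -> index 1.
Insert 587: h=9, slot 9 empty -> index 9.
Insert 17: h=0, slots 0,1 occupied -> index 2.
Insert 352: h=12, slot 12 empty -> index 12.
Table: [235, 82, 17, ∅, ∅, ∅, ∅, ∅, ∅, 587, ∅, ∅, 352, ∅, 762, 337, 796]

2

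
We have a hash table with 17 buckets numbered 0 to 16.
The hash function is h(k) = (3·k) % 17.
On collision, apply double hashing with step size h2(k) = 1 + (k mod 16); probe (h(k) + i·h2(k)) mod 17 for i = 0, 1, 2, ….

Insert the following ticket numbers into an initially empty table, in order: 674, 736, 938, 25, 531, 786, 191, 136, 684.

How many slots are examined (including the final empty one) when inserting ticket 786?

3

Insert 674: h=16, slot 16 empty → index 16.
Insert 736: h=15, slot 15 empty → index 15.
Insert 938: h=9, slot 9 empty → index 9.
Insert 25: h=7, slot 7 empty → index 7.
Insert 531: h=12, slot 12 empty → index 12.
Insert 786: h=12, h2=3, slots 12,15 occupied → index 1.
Insert 191: h=12, h2=16, slot 12 occupied → index 11.
Insert 136: h=0, slot 0 empty → index 0.
Insert 684: h=12, h2=13, slot 12 occupied → index 8.
Table: [136, 786, -, -, -, -, -, 25, 684, 938, -, 191, 531, -, -, 736, 674]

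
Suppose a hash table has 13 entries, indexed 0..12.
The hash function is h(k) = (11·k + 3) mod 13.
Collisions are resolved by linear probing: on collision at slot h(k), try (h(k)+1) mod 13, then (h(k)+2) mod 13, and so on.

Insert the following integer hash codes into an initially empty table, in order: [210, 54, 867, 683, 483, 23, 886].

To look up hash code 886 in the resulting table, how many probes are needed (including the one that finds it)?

5

210 hashes to 12; slot 12 is free -> place at 12.
54 hashes to 12; 12 taken -> place at 0.
867 hashes to 11; slot 11 is free -> place at 11.
683 hashes to 2; slot 2 is free -> place at 2.
483 hashes to 12; 12,0 taken -> place at 1.
23 hashes to 9; slot 9 is free -> place at 9.
886 hashes to 12; 12,0,1,2 taken -> place at 3.
Table: [54, 483, 683, 886, -, -, -, -, -, 23, -, 867, 210]
Lookup 886: h=12, probe 12,0,1,2,3 → found at 3.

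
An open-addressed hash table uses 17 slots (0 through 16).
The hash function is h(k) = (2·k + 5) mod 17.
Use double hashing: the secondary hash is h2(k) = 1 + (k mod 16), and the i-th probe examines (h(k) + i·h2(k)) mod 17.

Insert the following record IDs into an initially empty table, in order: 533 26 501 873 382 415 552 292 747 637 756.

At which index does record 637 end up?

533: h=0 => slot 0
26: h=6 => slot 6
501: h=4 => slot 4
873: h=0, h2=10, probe 0,10 => slot 10
382: h=4, h2=15, probe 4,2 => slot 2
415: h=2, h2=16, probe 2,1 => slot 1
552: h=4, h2=9, probe 4,13 => slot 13
292: h=11 => slot 11
747: h=3 => slot 3
637: h=4, h2=14, probe 4,1,15 => slot 15
756: h=4, h2=5, probe 4,9 => slot 9
Table: [533, 415, 382, 747, 501, ∅, 26, ∅, ∅, 756, 873, 292, ∅, 552, ∅, 637, ∅]

15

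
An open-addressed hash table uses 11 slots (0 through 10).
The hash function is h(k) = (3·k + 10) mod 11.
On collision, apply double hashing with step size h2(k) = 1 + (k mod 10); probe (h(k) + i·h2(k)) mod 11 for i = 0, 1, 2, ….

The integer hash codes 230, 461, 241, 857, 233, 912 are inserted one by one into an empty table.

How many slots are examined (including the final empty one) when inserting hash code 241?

230: h=7 => slot 7
461: h=7, h2=2, probe 7,9 => slot 9
241: h=7, h2=2, probe 7,9,0 => slot 0
857: h=7, h2=8, probe 7,4 => slot 4
233: h=5 => slot 5
912: h=7, h2=3, probe 7,10 => slot 10
Table: [241, —, —, —, 857, 233, —, 230, —, 461, 912]

3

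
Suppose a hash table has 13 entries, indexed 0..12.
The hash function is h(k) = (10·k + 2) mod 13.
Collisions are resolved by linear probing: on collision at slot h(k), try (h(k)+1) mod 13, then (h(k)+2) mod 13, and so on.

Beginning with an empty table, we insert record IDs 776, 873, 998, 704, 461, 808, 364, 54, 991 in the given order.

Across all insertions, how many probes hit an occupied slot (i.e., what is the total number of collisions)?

Insert 776: h=1, slot 1 empty => index 1.
Insert 873: h=9, slot 9 empty => index 9.
Insert 998: h=11, slot 11 empty => index 11.
Insert 704: h=9, slot 9 occupied => index 10.
Insert 461: h=10, slots 10,11 occupied => index 12.
Insert 808: h=9, slots 9,10,11,12 occupied => index 0.
Insert 364: h=2, slot 2 empty => index 2.
Insert 54: h=9, slots 9,10,11,12,0,1,2 occupied => index 3.
Insert 991: h=6, slot 6 empty => index 6.
Table: [808, 776, 364, 54, -, -, 991, -, -, 873, 704, 998, 461]

14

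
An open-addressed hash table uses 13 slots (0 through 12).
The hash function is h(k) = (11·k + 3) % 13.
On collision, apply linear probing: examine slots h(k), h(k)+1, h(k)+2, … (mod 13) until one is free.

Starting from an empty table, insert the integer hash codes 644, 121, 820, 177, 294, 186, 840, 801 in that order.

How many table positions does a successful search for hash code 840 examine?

Insert 644: h=2, slot 2 empty → index 2.
Insert 121: h=8, slot 8 empty → index 8.
Insert 820: h=1, slot 1 empty → index 1.
Insert 177: h=0, slot 0 empty → index 0.
Insert 294: h=0, slots 0,1,2 occupied → index 3.
Insert 186: h=8, slot 8 occupied → index 9.
Insert 840: h=0, slots 0,1,2,3 occupied → index 4.
Insert 801: h=0, slots 0,1,2,3,4 occupied → index 5.
Table: [177, 820, 644, 294, 840, 801, —, —, 121, 186, —, —, —]
Lookup 840: h=0, probe 0,1,2,3,4 → found at 4.

5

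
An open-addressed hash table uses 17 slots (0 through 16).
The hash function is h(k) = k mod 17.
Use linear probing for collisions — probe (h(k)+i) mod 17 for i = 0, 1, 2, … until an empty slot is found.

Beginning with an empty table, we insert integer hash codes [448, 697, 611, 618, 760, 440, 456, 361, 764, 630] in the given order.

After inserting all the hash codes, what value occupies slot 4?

448 hashes to 6; slot 6 is free → place at 6.
697 hashes to 0; slot 0 is free → place at 0.
611 hashes to 16; slot 16 is free → place at 16.
618 hashes to 6; 6 taken → place at 7.
760 hashes to 12; slot 12 is free → place at 12.
440 hashes to 15; slot 15 is free → place at 15.
456 hashes to 14; slot 14 is free → place at 14.
361 hashes to 4; slot 4 is free → place at 4.
764 hashes to 16; 16,0 taken → place at 1.
630 hashes to 1; 1 taken → place at 2.
Table: [697, 764, 630, —, 361, —, 448, 618, —, —, —, —, 760, —, 456, 440, 611]

361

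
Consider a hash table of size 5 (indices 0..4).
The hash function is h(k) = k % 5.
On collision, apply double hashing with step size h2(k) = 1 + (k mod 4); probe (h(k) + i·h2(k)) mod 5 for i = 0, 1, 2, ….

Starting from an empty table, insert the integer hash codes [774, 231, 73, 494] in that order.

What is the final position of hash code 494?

2

Insert 774: h=4, slot 4 empty -> index 4.
Insert 231: h=1, slot 1 empty -> index 1.
Insert 73: h=3, slot 3 empty -> index 3.
Insert 494: h=4, h2=3, slot 4 occupied -> index 2.
Table: [_, 231, 494, 73, 774]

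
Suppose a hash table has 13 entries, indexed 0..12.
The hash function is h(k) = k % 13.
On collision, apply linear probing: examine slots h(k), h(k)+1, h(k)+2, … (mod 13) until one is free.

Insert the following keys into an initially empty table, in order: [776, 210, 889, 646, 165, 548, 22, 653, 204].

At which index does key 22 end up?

12

776: h=9 → slot 9
210: h=2 → slot 2
889: h=5 → slot 5
646: h=9, probe 9,10 → slot 10
165: h=9, probe 9,10,11 → slot 11
548: h=2, probe 2,3 → slot 3
22: h=9, probe 9,10,11,12 → slot 12
653: h=3, probe 3,4 → slot 4
204: h=9, probe 9,10,11,12,0 → slot 0
Table: [204, _, 210, 548, 653, 889, _, _, _, 776, 646, 165, 22]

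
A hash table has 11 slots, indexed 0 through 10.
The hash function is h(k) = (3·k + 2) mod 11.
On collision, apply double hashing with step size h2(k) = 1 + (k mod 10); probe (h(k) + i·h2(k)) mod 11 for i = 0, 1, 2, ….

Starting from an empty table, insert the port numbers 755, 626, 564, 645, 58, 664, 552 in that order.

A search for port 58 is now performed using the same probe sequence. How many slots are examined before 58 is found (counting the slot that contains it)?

755: h=1 → slot 1
626: h=10 → slot 10
564: h=0 → slot 0
645: h=1, h2=6, probe 1,7 → slot 7
58: h=0, h2=9, probe 0,9 → slot 9
664: h=3 → slot 3
552: h=8 → slot 8
Table: [564, 755, ∅, 664, ∅, ∅, ∅, 645, 552, 58, 626]
Lookup 58: h=0, h2=9, probe 0,9 → found at 9.

2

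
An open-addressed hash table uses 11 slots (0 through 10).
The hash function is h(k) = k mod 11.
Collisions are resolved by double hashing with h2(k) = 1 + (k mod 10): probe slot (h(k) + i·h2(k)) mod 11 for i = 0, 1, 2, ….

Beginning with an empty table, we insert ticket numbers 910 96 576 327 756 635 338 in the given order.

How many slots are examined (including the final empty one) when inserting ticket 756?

910: h=8 => slot 8
96: h=8, h2=7, probe 8,4 => slot 4
576: h=4, h2=7, probe 4,0 => slot 0
327: h=8, h2=8, probe 8,5 => slot 5
756: h=8, h2=7, probe 8,4,0,7 => slot 7
635: h=8, h2=6, probe 8,3 => slot 3
338: h=8, h2=9, probe 8,6 => slot 6
Table: [576, ∅, ∅, 635, 96, 327, 338, 756, 910, ∅, ∅]

4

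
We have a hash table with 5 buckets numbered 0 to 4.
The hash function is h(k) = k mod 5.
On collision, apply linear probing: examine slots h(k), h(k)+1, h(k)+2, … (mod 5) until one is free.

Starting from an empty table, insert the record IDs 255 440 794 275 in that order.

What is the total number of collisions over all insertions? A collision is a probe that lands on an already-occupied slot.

3

255 hashes to 0; slot 0 is free => place at 0.
440 hashes to 0; 0 taken => place at 1.
794 hashes to 4; slot 4 is free => place at 4.
275 hashes to 0; 0,1 taken => place at 2.
Table: [255, 440, 275, -, 794]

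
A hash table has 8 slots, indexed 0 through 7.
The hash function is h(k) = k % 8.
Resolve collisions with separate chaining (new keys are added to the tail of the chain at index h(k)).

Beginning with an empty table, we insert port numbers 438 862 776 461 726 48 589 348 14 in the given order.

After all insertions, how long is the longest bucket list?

Insert 438: h=6, bucket 6 empty -> new chain.
Insert 862: h=6, bucket 6 nonempty -> append to chain.
Insert 776: h=0, bucket 0 empty -> new chain.
Insert 461: h=5, bucket 5 empty -> new chain.
Insert 726: h=6, bucket 6 nonempty -> append to chain.
Insert 48: h=0, bucket 0 nonempty -> append to chain.
Insert 589: h=5, bucket 5 nonempty -> append to chain.
Insert 348: h=4, bucket 4 empty -> new chain.
Insert 14: h=6, bucket 6 nonempty -> append to chain.
Final buckets:
0: 776 -> 48
1: —
2: —
3: —
4: 348
5: 461 -> 589
6: 438 -> 862 -> 726 -> 14
7: —

4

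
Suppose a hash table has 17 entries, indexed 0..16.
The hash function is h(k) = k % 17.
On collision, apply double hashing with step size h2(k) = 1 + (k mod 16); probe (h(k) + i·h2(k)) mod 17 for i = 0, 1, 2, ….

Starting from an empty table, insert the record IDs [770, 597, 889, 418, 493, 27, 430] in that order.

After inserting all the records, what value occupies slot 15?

889

770: h=5 -> slot 5
597: h=2 -> slot 2
889: h=5, h2=10, probe 5,15 -> slot 15
418: h=10 -> slot 10
493: h=0 -> slot 0
27: h=10, h2=12, probe 10,5,0,12 -> slot 12
430: h=5, h2=15, probe 5,3 -> slot 3
Table: [493, ∅, 597, 430, ∅, 770, ∅, ∅, ∅, ∅, 418, ∅, 27, ∅, ∅, 889, ∅]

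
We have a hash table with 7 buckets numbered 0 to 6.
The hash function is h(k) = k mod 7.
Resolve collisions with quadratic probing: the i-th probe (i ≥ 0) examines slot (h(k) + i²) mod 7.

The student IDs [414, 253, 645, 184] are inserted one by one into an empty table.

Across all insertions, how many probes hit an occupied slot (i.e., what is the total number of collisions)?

414: h=1 -> slot 1
253: h=1, probe 1,2 -> slot 2
645: h=1, probe 1,2,5 -> slot 5
184: h=2, probe 2,3 -> slot 3
Table: [—, 414, 253, 184, —, 645, —]

4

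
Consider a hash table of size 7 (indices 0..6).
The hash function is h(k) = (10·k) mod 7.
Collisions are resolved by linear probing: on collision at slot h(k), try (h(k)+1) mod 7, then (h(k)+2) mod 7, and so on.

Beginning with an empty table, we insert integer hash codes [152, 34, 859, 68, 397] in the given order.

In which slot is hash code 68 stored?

152 hashes to 1; slot 1 is free => place at 1.
34 hashes to 4; slot 4 is free => place at 4.
859 hashes to 1; 1 taken => place at 2.
68 hashes to 1; 1,2 taken => place at 3.
397 hashes to 1; 1,2,3,4 taken => place at 5.
Table: [-, 152, 859, 68, 34, 397, -]

3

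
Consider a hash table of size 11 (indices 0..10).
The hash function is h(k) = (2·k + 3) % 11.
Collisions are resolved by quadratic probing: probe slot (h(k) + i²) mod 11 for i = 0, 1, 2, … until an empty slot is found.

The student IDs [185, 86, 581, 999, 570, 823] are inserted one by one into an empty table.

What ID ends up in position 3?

581

Insert 185: h=10, slot 10 empty => index 10.
Insert 86: h=10, slot 10 occupied => index 0.
Insert 581: h=10, slots 10,0 occupied => index 3.
Insert 999: h=10, slots 10,0,3 occupied => index 8.
Insert 570: h=10, slots 10,0,3,8 occupied => index 4.
Insert 823: h=10, slots 10,0,3,8,4 occupied => index 2.
Table: [86, ., 823, 581, 570, ., ., ., 999, ., 185]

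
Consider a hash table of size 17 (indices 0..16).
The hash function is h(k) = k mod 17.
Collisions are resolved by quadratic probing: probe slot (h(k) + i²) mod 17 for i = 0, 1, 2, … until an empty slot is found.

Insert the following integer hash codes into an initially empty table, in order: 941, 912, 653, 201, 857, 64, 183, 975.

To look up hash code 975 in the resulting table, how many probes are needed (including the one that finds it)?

941 hashes to 6; slot 6 is free -> place at 6.
912 hashes to 11; slot 11 is free -> place at 11.
653 hashes to 7; slot 7 is free -> place at 7.
201 hashes to 14; slot 14 is free -> place at 14.
857 hashes to 7; 7 taken -> place at 8.
64 hashes to 13; slot 13 is free -> place at 13.
183 hashes to 13; 13,14 taken -> place at 0.
975 hashes to 6; 6,7 taken -> place at 10.
Table: [183, _, _, _, _, _, 941, 653, 857, _, 975, 912, _, 64, 201, _, _]
Lookup 975: h=6, probe 6,7,10 → found at 10.

3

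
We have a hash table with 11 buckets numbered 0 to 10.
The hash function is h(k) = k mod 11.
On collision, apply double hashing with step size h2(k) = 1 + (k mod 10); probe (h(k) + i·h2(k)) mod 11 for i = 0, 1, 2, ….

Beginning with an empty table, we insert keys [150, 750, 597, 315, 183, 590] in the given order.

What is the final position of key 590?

Insert 150: h=7, slot 7 empty => index 7.
Insert 750: h=2, slot 2 empty => index 2.
Insert 597: h=3, slot 3 empty => index 3.
Insert 315: h=7, h2=6, slots 7,2 occupied => index 8.
Insert 183: h=7, h2=4, slot 7 occupied => index 0.
Insert 590: h=7, h2=1, slots 7,8 occupied => index 9.
Table: [183, _, 750, 597, _, _, _, 150, 315, 590, _]

9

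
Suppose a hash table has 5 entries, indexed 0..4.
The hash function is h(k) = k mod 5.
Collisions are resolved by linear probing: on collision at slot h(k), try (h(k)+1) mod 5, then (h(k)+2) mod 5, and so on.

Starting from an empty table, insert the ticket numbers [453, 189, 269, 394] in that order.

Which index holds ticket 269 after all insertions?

0

453: h=3 → slot 3
189: h=4 → slot 4
269: h=4, probe 4,0 → slot 0
394: h=4, probe 4,0,1 → slot 1
Table: [269, 394, _, 453, 189]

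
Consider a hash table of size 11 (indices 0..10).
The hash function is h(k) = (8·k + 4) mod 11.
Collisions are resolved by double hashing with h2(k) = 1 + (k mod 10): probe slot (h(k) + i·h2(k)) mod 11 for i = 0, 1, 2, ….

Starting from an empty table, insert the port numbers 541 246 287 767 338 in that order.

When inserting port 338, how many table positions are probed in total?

541: h=9 -> slot 9
246: h=3 -> slot 3
287: h=1 -> slot 1
767: h=2 -> slot 2
338: h=2, h2=9, probe 2,0 -> slot 0
Table: [338, 287, 767, 246, _, _, _, _, _, 541, _]

2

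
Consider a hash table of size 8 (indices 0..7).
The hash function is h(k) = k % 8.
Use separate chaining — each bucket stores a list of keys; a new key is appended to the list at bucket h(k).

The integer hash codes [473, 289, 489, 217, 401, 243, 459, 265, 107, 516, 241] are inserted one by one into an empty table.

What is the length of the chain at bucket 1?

473 -> bucket 1
289 -> bucket 1 (collision)
489 -> bucket 1 (collision)
217 -> bucket 1 (collision)
401 -> bucket 1 (collision)
243 -> bucket 3
459 -> bucket 3 (collision)
265 -> bucket 1 (collision)
107 -> bucket 3 (collision)
516 -> bucket 4
241 -> bucket 1 (collision)
Final buckets:
0: —
1: 473 -> 289 -> 489 -> 217 -> 401 -> 265 -> 241
2: —
3: 243 -> 459 -> 107
4: 516
5: —
6: —
7: —

7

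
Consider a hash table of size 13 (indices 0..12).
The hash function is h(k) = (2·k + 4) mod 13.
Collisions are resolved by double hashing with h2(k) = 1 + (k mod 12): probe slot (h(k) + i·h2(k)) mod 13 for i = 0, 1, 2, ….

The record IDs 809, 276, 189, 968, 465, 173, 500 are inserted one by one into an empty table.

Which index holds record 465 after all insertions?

8

809 hashes to 10; slot 10 is free => place at 10.
276 hashes to 10, h2=1; 10 taken => place at 11.
189 hashes to 5; slot 5 is free => place at 5.
968 hashes to 3; slot 3 is free => place at 3.
465 hashes to 11, h2=10; 11 taken => place at 8.
173 hashes to 12; slot 12 is free => place at 12.
500 hashes to 3, h2=9; 3,12,8 taken => place at 4.
Table: [., ., ., 968, 500, 189, ., ., 465, ., 809, 276, 173]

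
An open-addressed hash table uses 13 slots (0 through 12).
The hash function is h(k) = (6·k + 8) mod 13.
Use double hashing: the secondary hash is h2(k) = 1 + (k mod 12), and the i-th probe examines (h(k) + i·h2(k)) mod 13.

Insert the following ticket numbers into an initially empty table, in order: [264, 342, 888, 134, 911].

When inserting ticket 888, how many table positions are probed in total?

264: h=6 -> slot 6
342: h=6, h2=7, probe 6,0 -> slot 0
888: h=6, h2=1, probe 6,7 -> slot 7
134: h=6, h2=3, probe 6,9 -> slot 9
911: h=1 -> slot 1
Table: [342, 911, ., ., ., ., 264, 888, ., 134, ., ., .]

2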